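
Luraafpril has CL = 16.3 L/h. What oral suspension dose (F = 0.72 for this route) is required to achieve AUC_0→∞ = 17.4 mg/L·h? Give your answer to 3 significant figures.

Dose = 394 mg

Dose = CL × AUC_0→∞ / F
     = 16.3 × 17.4 / 0.72 = 393.917 mg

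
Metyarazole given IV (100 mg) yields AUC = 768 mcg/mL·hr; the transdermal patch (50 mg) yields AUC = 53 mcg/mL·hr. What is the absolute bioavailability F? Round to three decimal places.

F = 0.138

F = (AUC_ev / D_ev) / (AUC_iv / D_iv)
  = (53/50) / (768/100)
  = 1.06 / 7.68 = 0.1380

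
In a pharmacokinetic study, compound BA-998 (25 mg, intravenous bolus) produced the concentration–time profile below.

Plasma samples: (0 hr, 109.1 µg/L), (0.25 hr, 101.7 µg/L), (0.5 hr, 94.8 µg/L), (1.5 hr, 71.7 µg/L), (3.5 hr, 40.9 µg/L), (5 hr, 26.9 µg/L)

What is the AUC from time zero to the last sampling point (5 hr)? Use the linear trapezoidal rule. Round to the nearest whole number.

AUC = 298 µg/L·hr

Trapezoidal AUC_0→5:
  [0→0.25]: (109.1+101.7)/2 × 0.25 = 26.35
  [0.25→0.5]: (101.7+94.8)/2 × 0.25 = 24.5625
  [0.5→1.5]: (94.8+71.7)/2 × 1 = 83.25
  [1.5→3.5]: (71.7+40.9)/2 × 2 = 112.6
  [3.5→5]: (40.9+26.9)/2 × 1.5 = 50.85
  Sum = 297.6125 µg/L·hr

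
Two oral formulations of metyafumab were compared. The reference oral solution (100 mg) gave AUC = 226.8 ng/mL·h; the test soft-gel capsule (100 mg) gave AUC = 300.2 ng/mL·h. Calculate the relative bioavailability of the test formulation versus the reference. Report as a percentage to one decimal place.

F_rel = (AUC_test/D_test) / (AUC_ref/D_ref)
      = (300.2/100) / (226.8/100)
      = 3.002 / 2.268 = 1.3236 = 132.36%

F_rel = 132.4%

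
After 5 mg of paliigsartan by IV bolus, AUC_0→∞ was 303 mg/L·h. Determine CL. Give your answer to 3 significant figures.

CL = 0.0165 L/h

CL = Dose_iv / AUC_0→∞
   = 5 / 303 = 0.0165017 L/h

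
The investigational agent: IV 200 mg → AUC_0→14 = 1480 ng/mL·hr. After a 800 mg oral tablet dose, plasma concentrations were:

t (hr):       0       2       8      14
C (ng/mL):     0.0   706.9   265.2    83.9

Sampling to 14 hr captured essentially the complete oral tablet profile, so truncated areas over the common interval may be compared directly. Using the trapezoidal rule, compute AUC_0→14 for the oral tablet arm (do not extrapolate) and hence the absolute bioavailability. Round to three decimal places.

Trapezoidal AUC_0→14 (oral tablet):
  [0→2]: (0.0+706.9)/2 × 2 = 706.9
  [2→8]: (706.9+265.2)/2 × 6 = 2916.3
  [8→14]: (265.2+83.9)/2 × 6 = 1047.3
  Sum = 4670.5 ng/mL·hr
F = (AUC_ev/D_ev)/(AUC_iv/D_iv) = (4670.5/800)/(1480/200) = 5.838125/7.4 = 0.7889

F = 0.789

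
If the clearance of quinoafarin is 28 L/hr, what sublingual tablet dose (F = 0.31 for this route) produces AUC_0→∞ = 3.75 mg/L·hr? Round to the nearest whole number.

Dose = CL × AUC_0→∞ / F
     = 28 × 3.75 / 0.31 = 338.71 mg

Dose = 339 mg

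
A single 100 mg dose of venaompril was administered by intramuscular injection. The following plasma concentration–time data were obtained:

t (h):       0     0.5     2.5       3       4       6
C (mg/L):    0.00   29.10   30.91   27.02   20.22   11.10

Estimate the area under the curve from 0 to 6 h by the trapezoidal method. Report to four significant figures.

AUC = 136.7 mg/L·h

Trapezoidal AUC_0→6:
  [0→0.5]: (0.00+29.10)/2 × 0.5 = 7.275
  [0.5→2.5]: (29.10+30.91)/2 × 2 = 60.01
  [2.5→3]: (30.91+27.02)/2 × 0.5 = 14.4825
  [3→4]: (27.02+20.22)/2 × 1 = 23.62
  [4→6]: (20.22+11.10)/2 × 2 = 31.32
  Sum = 136.7075 mg/L·h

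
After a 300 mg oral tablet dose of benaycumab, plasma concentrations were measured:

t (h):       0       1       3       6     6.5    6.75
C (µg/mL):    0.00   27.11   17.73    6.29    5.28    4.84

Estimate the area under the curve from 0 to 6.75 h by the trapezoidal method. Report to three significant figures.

AUC = 98.6 µg/mL·h

Trapezoidal AUC_0→6.75:
  [0→1]: (0.00+27.11)/2 × 1 = 13.555
  [1→3]: (27.11+17.73)/2 × 2 = 44.84
  [3→6]: (17.73+6.29)/2 × 3 = 36.03
  [6→6.5]: (6.29+5.28)/2 × 0.5 = 2.8925
  [6.5→6.75]: (5.28+4.84)/2 × 0.25 = 1.265
  Sum = 98.5825 µg/mL·h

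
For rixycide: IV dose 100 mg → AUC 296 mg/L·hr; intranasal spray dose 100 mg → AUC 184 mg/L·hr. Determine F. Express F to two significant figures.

F = 0.62

F = (AUC_ev / D_ev) / (AUC_iv / D_iv)
  = (184/100) / (296/100)
  = 1.84 / 2.96 = 0.6216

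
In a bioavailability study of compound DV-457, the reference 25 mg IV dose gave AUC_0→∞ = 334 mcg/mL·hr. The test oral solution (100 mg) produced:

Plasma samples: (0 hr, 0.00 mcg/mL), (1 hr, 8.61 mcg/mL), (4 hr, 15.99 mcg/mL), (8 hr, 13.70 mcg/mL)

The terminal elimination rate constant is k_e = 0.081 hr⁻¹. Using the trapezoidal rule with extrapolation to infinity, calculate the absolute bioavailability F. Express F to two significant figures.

Trapezoidal AUC_0→8 (oral solution):
  [0→1]: (0.00+8.61)/2 × 1 = 4.305
  [1→4]: (8.61+15.99)/2 × 3 = 36.9
  [4→8]: (15.99+13.70)/2 × 4 = 59.38
  Sum = 100.585 mcg/mL·hr
Tail: C_last/k_e = 13.70/0.081 = 169.136
AUC_0→∞ (oral solution) = 100.585 + 169.136 = 269.721 mcg/mL·hr
F = (AUC_ev/D_ev)/(AUC_iv/D_iv) = (269.721/100)/(334/25) = 2.69721/13.36 = 0.2019

F = 0.20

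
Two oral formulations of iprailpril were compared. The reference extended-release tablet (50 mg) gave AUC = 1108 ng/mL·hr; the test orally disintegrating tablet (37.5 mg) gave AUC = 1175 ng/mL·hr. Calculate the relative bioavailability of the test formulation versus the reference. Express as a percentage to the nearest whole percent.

F_rel = (AUC_test/D_test) / (AUC_ref/D_ref)
      = (1175/37.5) / (1108/50)
      = 31.3333 / 22.16 = 1.4140 = 141.40%

F_rel = 141%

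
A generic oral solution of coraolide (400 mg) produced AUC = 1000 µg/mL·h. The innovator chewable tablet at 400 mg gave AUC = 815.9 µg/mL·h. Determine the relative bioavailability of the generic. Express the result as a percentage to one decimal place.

F_rel = 122.6%

F_rel = (AUC_test/D_test) / (AUC_ref/D_ref)
      = (1000/400) / (815.9/400)
      = 2.5 / 2.03975 = 1.2256 = 122.56%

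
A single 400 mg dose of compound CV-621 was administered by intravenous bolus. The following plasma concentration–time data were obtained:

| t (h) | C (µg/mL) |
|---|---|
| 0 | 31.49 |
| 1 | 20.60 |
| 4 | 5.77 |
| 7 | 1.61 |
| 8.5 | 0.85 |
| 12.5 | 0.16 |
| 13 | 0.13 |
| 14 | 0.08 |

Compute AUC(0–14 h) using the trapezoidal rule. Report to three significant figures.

Trapezoidal AUC_0→14:
  [0→1]: (31.49+20.60)/2 × 1 = 26.045
  [1→4]: (20.60+5.77)/2 × 3 = 39.555
  [4→7]: (5.77+1.61)/2 × 3 = 11.07
  [7→8.5]: (1.61+0.85)/2 × 1.5 = 1.845
  [8.5→12.5]: (0.85+0.16)/2 × 4 = 2.02
  [12.5→13]: (0.16+0.13)/2 × 0.5 = 0.0725
  [13→14]: (0.13+0.08)/2 × 1 = 0.105
  Sum = 80.7125 µg/mL·h

AUC = 80.7 µg/mL·h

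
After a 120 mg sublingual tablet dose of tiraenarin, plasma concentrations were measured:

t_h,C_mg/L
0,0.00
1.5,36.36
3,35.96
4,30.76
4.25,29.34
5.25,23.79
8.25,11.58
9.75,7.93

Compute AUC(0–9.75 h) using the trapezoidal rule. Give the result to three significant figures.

Trapezoidal AUC_0→9.75:
  [0→1.5]: (0.00+36.36)/2 × 1.5 = 27.27
  [1.5→3]: (36.36+35.96)/2 × 1.5 = 54.24
  [3→4]: (35.96+30.76)/2 × 1 = 33.36
  [4→4.25]: (30.76+29.34)/2 × 0.25 = 7.5125
  [4.25→5.25]: (29.34+23.79)/2 × 1 = 26.565
  [5.25→8.25]: (23.79+11.58)/2 × 3 = 53.055
  [8.25→9.75]: (11.58+7.93)/2 × 1.5 = 14.6325
  Sum = 216.635 mg/L·h

AUC = 217 mg/L·h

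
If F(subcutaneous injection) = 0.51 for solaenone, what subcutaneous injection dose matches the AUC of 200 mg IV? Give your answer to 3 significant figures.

D_subcutaneous = 392 mg

For equal systemic exposure: F × D_ev = D_iv
D_ev = D_iv / F = 200 / 0.51 = 392.157 mg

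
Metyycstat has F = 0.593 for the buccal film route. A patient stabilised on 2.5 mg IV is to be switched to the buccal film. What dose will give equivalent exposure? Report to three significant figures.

For equal systemic exposure: F × D_ev = D_iv
D_ev = D_iv / F = 2.5 / 0.593 = 4.21585 mg

D_buccal = 4.22 mg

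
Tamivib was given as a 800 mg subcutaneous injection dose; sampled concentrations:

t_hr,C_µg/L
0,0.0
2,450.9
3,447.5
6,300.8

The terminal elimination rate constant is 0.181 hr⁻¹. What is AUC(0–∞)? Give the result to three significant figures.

Trapezoidal AUC_0→6:
  [0→2]: (0.0+450.9)/2 × 2 = 450.9
  [2→3]: (450.9+447.5)/2 × 1 = 449.2
  [3→6]: (447.5+300.8)/2 × 3 = 1122.45
  Sum = 2022.55 µg/L·hr
Extrapolated tail: C_last / k_e = 300.8 / 0.181 = 1661.878
AUC_0→∞ = 2022.55 + 1661.878 = 3684.428 µg/L·hr

AUC = 3680 µg/L·hr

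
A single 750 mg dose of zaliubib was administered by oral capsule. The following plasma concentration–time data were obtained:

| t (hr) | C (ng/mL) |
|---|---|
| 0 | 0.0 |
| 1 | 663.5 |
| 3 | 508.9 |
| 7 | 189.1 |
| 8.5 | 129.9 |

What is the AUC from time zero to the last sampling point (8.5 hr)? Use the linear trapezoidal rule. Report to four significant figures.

AUC = 3139 ng/mL·hr

Trapezoidal AUC_0→8.5:
  [0→1]: (0.0+663.5)/2 × 1 = 331.75
  [1→3]: (663.5+508.9)/2 × 2 = 1172.4
  [3→7]: (508.9+189.1)/2 × 4 = 1396.0
  [7→8.5]: (189.1+129.9)/2 × 1.5 = 239.25
  Sum = 3139.4 ng/mL·hr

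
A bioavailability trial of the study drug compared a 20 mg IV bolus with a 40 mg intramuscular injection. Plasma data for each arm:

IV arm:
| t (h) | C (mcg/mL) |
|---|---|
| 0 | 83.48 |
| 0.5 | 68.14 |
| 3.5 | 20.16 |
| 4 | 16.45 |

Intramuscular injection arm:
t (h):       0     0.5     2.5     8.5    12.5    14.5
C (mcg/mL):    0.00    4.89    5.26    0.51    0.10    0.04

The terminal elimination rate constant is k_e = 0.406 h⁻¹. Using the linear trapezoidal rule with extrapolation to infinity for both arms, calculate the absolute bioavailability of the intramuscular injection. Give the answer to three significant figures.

F = 0.0685

Trapezoidal AUC_0→4 (IV):
  [0→0.5]: (83.48+68.14)/2 × 0.5 = 37.905
  [0.5→3.5]: (68.14+20.16)/2 × 3 = 132.45
  [3.5→4]: (20.16+16.45)/2 × 0.5 = 9.1525
  Sum = 179.5075 mcg/mL·h
IV tail: 16.45/0.406 = 40.517; AUC_iv,0→∞ = 179.5075 + 40.517 = 220.0245 mcg/mL·h
Trapezoidal AUC_0→14.5 (intramuscular injection):
  [0→0.5]: (0.00+4.89)/2 × 0.5 = 1.2225
  [0.5→2.5]: (4.89+5.26)/2 × 2 = 10.15
  [2.5→8.5]: (5.26+0.51)/2 × 6 = 17.31
  [8.5→12.5]: (0.51+0.10)/2 × 4 = 1.22
  [12.5→14.5]: (0.10+0.04)/2 × 2 = 0.14
  Sum = 30.0425 mcg/mL·h
intramuscular injection tail: 0.04/0.406 = 0.099; AUC_ev,0→∞ = 30.0425 + 0.099 = 30.1415 mcg/mL·h
F = (AUC_ev/D_ev)/(AUC_iv/D_iv) = (30.1415/40)/(220.0245/20) = 0.7535375/11.001225 = 0.0685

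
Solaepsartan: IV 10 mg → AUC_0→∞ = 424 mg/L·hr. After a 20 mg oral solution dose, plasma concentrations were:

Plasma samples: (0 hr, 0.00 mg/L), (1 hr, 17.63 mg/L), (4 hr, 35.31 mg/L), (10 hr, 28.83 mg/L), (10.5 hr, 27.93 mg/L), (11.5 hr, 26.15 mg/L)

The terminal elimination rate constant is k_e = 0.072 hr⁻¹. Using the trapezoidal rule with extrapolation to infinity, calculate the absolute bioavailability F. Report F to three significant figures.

Trapezoidal AUC_0→11.5 (oral solution):
  [0→1]: (0.00+17.63)/2 × 1 = 8.815
  [1→4]: (17.63+35.31)/2 × 3 = 79.41
  [4→10]: (35.31+28.83)/2 × 6 = 192.42
  [10→10.5]: (28.83+27.93)/2 × 0.5 = 14.19
  [10.5→11.5]: (27.93+26.15)/2 × 1 = 27.04
  Sum = 321.875 mg/L·hr
Tail: C_last/k_e = 26.15/0.072 = 363.194
AUC_0→∞ (oral solution) = 321.875 + 363.194 = 685.069 mg/L·hr
F = (AUC_ev/D_ev)/(AUC_iv/D_iv) = (685.069/20)/(424/10) = 34.25345/42.4 = 0.8079

F = 0.808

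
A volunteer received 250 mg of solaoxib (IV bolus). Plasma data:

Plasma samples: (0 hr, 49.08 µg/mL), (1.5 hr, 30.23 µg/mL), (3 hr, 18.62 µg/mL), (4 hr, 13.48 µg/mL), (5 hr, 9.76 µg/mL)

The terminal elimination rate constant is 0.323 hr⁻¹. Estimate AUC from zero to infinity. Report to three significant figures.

Trapezoidal AUC_0→5:
  [0→1.5]: (49.08+30.23)/2 × 1.5 = 59.4825
  [1.5→3]: (30.23+18.62)/2 × 1.5 = 36.6375
  [3→4]: (18.62+13.48)/2 × 1 = 16.05
  [4→5]: (13.48+9.76)/2 × 1 = 11.62
  Sum = 123.79 µg/mL·hr
Extrapolated tail: C_last / k_e = 9.76 / 0.323 = 30.217
AUC_0→∞ = 123.79 + 30.217 = 154.007 µg/mL·hr

AUC = 154 µg/mL·hr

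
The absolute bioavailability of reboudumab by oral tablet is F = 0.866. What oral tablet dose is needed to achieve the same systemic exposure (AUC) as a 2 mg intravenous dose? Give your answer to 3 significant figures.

D_oral = 2.31 mg

For equal systemic exposure: F × D_ev = D_iv
D_ev = D_iv / F = 2 / 0.866 = 2.30947 mg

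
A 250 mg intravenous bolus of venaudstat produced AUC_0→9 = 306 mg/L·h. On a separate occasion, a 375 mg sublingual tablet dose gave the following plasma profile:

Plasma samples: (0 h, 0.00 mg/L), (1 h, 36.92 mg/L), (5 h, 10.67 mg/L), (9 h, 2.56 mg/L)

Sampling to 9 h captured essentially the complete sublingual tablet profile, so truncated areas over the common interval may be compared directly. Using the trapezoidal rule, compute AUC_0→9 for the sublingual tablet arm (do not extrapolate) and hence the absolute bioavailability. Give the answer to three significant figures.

Trapezoidal AUC_0→9 (sublingual tablet):
  [0→1]: (0.00+36.92)/2 × 1 = 18.46
  [1→5]: (36.92+10.67)/2 × 4 = 95.18
  [5→9]: (10.67+2.56)/2 × 4 = 26.46
  Sum = 140.1 mg/L·h
F = (AUC_ev/D_ev)/(AUC_iv/D_iv) = (140.1/375)/(306/250) = 0.3736/1.224 = 0.3052

F = 0.305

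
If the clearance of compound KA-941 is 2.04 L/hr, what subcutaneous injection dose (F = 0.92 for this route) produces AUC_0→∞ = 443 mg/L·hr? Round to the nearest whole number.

Dose = CL × AUC_0→∞ / F
     = 2.04 × 443 / 0.92 = 982.304 mg

Dose = 982 mg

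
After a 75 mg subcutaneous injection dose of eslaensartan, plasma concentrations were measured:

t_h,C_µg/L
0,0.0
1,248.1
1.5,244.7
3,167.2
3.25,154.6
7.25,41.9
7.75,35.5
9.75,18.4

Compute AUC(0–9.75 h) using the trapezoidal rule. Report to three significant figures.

AUC = 1060 µg/L·h

Trapezoidal AUC_0→9.75:
  [0→1]: (0.0+248.1)/2 × 1 = 124.05
  [1→1.5]: (248.1+244.7)/2 × 0.5 = 123.2
  [1.5→3]: (244.7+167.2)/2 × 1.5 = 308.925
  [3→3.25]: (167.2+154.6)/2 × 0.25 = 40.225
  [3.25→7.25]: (154.6+41.9)/2 × 4 = 393.0
  [7.25→7.75]: (41.9+35.5)/2 × 0.5 = 19.35
  [7.75→9.75]: (35.5+18.4)/2 × 2 = 53.9
  Sum = 1062.65 µg/L·h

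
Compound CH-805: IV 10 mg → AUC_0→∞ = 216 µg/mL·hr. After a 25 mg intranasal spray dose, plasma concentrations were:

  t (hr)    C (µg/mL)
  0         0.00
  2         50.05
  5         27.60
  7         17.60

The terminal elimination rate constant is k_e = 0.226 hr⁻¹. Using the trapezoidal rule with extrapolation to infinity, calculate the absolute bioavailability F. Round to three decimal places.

Trapezoidal AUC_0→7 (intranasal spray):
  [0→2]: (0.00+50.05)/2 × 2 = 50.05
  [2→5]: (50.05+27.60)/2 × 3 = 116.475
  [5→7]: (27.60+17.60)/2 × 2 = 45.2
  Sum = 211.725 µg/mL·hr
Tail: C_last/k_e = 17.60/0.226 = 77.876
AUC_0→∞ (intranasal spray) = 211.725 + 77.876 = 289.601 µg/mL·hr
F = (AUC_ev/D_ev)/(AUC_iv/D_iv) = (289.601/25)/(216/10) = 11.58404/21.6 = 0.5363

F = 0.536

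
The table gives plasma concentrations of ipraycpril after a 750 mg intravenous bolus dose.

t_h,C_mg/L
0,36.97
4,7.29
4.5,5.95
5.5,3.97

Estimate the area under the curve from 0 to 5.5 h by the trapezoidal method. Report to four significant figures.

Trapezoidal AUC_0→5.5:
  [0→4]: (36.97+7.29)/2 × 4 = 88.52
  [4→4.5]: (7.29+5.95)/2 × 0.5 = 3.31
  [4.5→5.5]: (5.95+3.97)/2 × 1 = 4.96
  Sum = 96.79 mg/L·h

AUC = 96.79 mg/L·h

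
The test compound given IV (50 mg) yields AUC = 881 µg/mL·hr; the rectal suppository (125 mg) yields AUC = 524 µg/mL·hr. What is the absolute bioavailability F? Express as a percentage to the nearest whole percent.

F = (AUC_ev / D_ev) / (AUC_iv / D_iv)
  = (524/125) / (881/50)
  = 4.192 / 17.62 = 0.2379
  = 23.79%

F = 24%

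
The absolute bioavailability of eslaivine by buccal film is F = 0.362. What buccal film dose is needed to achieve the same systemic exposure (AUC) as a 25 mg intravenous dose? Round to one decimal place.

D_buccal = 69.1 mg

For equal systemic exposure: F × D_ev = D_iv
D_ev = D_iv / F = 25 / 0.362 = 69.0608 mg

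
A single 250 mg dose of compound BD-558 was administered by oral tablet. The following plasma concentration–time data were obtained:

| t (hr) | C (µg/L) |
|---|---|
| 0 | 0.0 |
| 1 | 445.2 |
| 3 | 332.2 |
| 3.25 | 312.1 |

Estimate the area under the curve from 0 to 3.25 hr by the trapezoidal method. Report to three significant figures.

Trapezoidal AUC_0→3.25:
  [0→1]: (0.0+445.2)/2 × 1 = 222.6
  [1→3]: (445.2+332.2)/2 × 2 = 777.4
  [3→3.25]: (332.2+312.1)/2 × 0.25 = 80.5375
  Sum = 1080.5375 µg/L·hr

AUC = 1080 µg/L·hr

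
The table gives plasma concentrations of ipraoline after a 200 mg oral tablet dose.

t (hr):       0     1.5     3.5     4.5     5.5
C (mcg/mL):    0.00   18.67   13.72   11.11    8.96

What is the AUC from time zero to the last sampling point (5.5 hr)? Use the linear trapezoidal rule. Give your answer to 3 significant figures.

AUC = 68.8 mcg/mL·hr

Trapezoidal AUC_0→5.5:
  [0→1.5]: (0.00+18.67)/2 × 1.5 = 14.0025
  [1.5→3.5]: (18.67+13.72)/2 × 2 = 32.39
  [3.5→4.5]: (13.72+11.11)/2 × 1 = 12.415
  [4.5→5.5]: (11.11+8.96)/2 × 1 = 10.035
  Sum = 68.8425 mcg/mL·hr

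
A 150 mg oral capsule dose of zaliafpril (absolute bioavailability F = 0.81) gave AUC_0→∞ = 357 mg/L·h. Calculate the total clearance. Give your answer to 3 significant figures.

CL = F × Dose / AUC_0→∞
   = 0.81 × 150 / 357 = 0.340336 L/h

CL = 0.340 L/h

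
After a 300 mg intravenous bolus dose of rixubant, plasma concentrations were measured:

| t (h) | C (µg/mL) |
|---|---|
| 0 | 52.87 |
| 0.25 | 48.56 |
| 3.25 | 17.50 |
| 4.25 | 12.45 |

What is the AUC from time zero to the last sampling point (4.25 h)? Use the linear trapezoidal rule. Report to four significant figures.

AUC = 126.7 µg/mL·h

Trapezoidal AUC_0→4.25:
  [0→0.25]: (52.87+48.56)/2 × 0.25 = 12.67875
  [0.25→3.25]: (48.56+17.50)/2 × 3 = 99.09
  [3.25→4.25]: (17.50+12.45)/2 × 1 = 14.975
  Sum = 126.74375 µg/mL·h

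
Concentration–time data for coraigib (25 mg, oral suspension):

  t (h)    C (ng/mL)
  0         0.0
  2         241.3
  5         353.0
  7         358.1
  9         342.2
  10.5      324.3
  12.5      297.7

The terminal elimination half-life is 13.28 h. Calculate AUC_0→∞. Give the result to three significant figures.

Trapezoidal AUC_0→12.5:
  [0→2]: (0.0+241.3)/2 × 2 = 241.3
  [2→5]: (241.3+353.0)/2 × 3 = 891.45
  [5→7]: (353.0+358.1)/2 × 2 = 711.1
  [7→9]: (358.1+342.2)/2 × 2 = 700.3
  [9→10.5]: (342.2+324.3)/2 × 1.5 = 499.875
  [10.5→12.5]: (324.3+297.7)/2 × 2 = 622.0
  Sum = 3666.025 ng/mL·h
k_e = ln2 / t½ = 0.693147 / 13.28 = 0.0522 h^-1
Extrapolated tail: C_last / k_e = 297.7 / 0.0522 = 5703.065
AUC_0→∞ = 3666.025 + 5703.065 = 9369.09 ng/mL·h

AUC = 9370 ng/mL·h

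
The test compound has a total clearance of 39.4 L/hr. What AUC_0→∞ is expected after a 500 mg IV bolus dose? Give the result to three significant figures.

AUC_0→∞ = Dose_iv / CL
        = 500 / 39.4 = 12.6904 mg/L·hr

AUC = 12.7 mg/L·hr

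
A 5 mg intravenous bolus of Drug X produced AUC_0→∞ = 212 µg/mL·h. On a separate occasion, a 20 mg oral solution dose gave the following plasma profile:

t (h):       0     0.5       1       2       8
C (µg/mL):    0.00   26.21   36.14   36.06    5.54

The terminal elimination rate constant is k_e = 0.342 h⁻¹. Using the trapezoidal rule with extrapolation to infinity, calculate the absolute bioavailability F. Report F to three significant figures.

F = 0.235

Trapezoidal AUC_0→8 (oral solution):
  [0→0.5]: (0.00+26.21)/2 × 0.5 = 6.5525
  [0.5→1]: (26.21+36.14)/2 × 0.5 = 15.5875
  [1→2]: (36.14+36.06)/2 × 1 = 36.1
  [2→8]: (36.06+5.54)/2 × 6 = 124.8
  Sum = 183.04 µg/mL·h
Tail: C_last/k_e = 5.54/0.342 = 16.199
AUC_0→∞ (oral solution) = 183.04 + 16.199 = 199.239 µg/mL·h
F = (AUC_ev/D_ev)/(AUC_iv/D_iv) = (199.239/20)/(212/5) = 9.96195/42.4 = 0.2350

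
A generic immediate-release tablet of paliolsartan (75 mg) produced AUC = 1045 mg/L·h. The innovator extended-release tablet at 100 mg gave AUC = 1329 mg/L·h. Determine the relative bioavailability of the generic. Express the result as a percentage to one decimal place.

F_rel = 104.8%

F_rel = (AUC_test/D_test) / (AUC_ref/D_ref)
      = (1045/75) / (1329/100)
      = 13.9333 / 13.29 = 1.0484 = 104.84%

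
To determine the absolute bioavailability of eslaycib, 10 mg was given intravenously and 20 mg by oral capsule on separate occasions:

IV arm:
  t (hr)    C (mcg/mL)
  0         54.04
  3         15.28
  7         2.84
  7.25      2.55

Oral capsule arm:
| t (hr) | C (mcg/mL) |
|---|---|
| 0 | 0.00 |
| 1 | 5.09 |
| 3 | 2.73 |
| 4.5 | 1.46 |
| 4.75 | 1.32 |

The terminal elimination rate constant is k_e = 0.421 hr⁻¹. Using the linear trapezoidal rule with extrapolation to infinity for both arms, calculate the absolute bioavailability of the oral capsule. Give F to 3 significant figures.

F = 0.0578

Trapezoidal AUC_0→7.25 (IV):
  [0→3]: (54.04+15.28)/2 × 3 = 103.98
  [3→7]: (15.28+2.84)/2 × 4 = 36.24
  [7→7.25]: (2.84+2.55)/2 × 0.25 = 0.67375
  Sum = 140.89375 mcg/mL·hr
IV tail: 2.55/0.421 = 6.057; AUC_iv,0→∞ = 140.89375 + 6.057 = 146.95075 mcg/mL·hr
Trapezoidal AUC_0→4.75 (oral capsule):
  [0→1]: (0.00+5.09)/2 × 1 = 2.545
  [1→3]: (5.09+2.73)/2 × 2 = 7.82
  [3→4.5]: (2.73+1.46)/2 × 1.5 = 3.1425
  [4.5→4.75]: (1.46+1.32)/2 × 0.25 = 0.3475
  Sum = 13.855 mcg/mL·hr
oral capsule tail: 1.32/0.421 = 3.135; AUC_ev,0→∞ = 13.855 + 3.135 = 16.99 mcg/mL·hr
F = (AUC_ev/D_ev)/(AUC_iv/D_iv) = (16.99/20)/(146.95075/10) = 0.8495/14.695075 = 0.0578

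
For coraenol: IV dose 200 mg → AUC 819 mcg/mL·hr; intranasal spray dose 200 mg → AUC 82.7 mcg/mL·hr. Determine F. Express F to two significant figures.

F = (AUC_ev / D_ev) / (AUC_iv / D_iv)
  = (82.7/200) / (819/200)
  = 0.4135 / 4.095 = 0.1010

F = 0.10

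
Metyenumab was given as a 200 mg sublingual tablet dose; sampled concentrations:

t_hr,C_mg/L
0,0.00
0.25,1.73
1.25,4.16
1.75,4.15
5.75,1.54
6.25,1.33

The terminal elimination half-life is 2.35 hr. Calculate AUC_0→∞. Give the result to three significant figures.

Trapezoidal AUC_0→6.25:
  [0→0.25]: (0.00+1.73)/2 × 0.25 = 0.21625
  [0.25→1.25]: (1.73+4.16)/2 × 1 = 2.945
  [1.25→1.75]: (4.16+4.15)/2 × 0.5 = 2.0775
  [1.75→5.75]: (4.15+1.54)/2 × 4 = 11.38
  [5.75→6.25]: (1.54+1.33)/2 × 0.5 = 0.7175
  Sum = 17.33625 mg/L·hr
k_e = ln2 / t½ = 0.693147 / 2.35 = 0.2950 hr^-1
Extrapolated tail: C_last / k_e = 1.33 / 0.295 = 4.508
AUC_0→∞ = 17.33625 + 4.508 = 21.84425 mg/L·hr

AUC = 21.8 mg/L·hr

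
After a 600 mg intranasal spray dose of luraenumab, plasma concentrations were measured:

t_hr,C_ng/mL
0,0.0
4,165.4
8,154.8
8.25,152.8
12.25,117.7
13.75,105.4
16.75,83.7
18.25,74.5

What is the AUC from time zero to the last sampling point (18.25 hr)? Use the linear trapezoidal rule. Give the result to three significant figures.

Trapezoidal AUC_0→18.25:
  [0→4]: (0.0+165.4)/2 × 4 = 330.8
  [4→8]: (165.4+154.8)/2 × 4 = 640.4
  [8→8.25]: (154.8+152.8)/2 × 0.25 = 38.45
  [8.25→12.25]: (152.8+117.7)/2 × 4 = 541.0
  [12.25→13.75]: (117.7+105.4)/2 × 1.5 = 167.325
  [13.75→16.75]: (105.4+83.7)/2 × 3 = 283.65
  [16.75→18.25]: (83.7+74.5)/2 × 1.5 = 118.65
  Sum = 2120.275 ng/mL·hr

AUC = 2120 ng/mL·hr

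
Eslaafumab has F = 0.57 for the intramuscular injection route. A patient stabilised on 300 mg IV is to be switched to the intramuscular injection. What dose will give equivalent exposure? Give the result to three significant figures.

D_intramuscular = 526 mg

For equal systemic exposure: F × D_ev = D_iv
D_ev = D_iv / F = 300 / 0.57 = 526.316 mg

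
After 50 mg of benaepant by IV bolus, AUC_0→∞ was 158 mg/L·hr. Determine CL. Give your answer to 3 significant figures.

CL = Dose_iv / AUC_0→∞
   = 50 / 158 = 0.316456 L/hr

CL = 0.316 L/hr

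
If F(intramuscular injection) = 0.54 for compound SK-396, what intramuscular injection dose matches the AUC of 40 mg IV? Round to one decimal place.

For equal systemic exposure: F × D_ev = D_iv
D_ev = D_iv / F = 40 / 0.54 = 74.0741 mg

D_intramuscular = 74.1 mg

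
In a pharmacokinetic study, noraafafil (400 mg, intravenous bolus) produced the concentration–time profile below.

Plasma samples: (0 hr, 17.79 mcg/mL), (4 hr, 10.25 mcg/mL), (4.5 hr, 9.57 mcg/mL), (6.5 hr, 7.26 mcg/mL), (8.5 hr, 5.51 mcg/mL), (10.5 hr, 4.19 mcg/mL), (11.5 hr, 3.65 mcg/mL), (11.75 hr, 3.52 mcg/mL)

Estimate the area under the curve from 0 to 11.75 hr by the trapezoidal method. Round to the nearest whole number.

AUC = 105 mcg/mL·hr

Trapezoidal AUC_0→11.75:
  [0→4]: (17.79+10.25)/2 × 4 = 56.08
  [4→4.5]: (10.25+9.57)/2 × 0.5 = 4.955
  [4.5→6.5]: (9.57+7.26)/2 × 2 = 16.83
  [6.5→8.5]: (7.26+5.51)/2 × 2 = 12.77
  [8.5→10.5]: (5.51+4.19)/2 × 2 = 9.7
  [10.5→11.5]: (4.19+3.65)/2 × 1 = 3.92
  [11.5→11.75]: (3.65+3.52)/2 × 0.25 = 0.89625
  Sum = 105.15125 mcg/mL·hr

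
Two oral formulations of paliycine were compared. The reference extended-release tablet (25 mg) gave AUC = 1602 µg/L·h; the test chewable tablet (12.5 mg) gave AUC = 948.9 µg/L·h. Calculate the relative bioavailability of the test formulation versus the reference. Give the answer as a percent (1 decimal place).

F_rel = (AUC_test/D_test) / (AUC_ref/D_ref)
      = (948.9/12.5) / (1602/25)
      = 75.912 / 64.08 = 1.1846 = 118.46%

F_rel = 118.5%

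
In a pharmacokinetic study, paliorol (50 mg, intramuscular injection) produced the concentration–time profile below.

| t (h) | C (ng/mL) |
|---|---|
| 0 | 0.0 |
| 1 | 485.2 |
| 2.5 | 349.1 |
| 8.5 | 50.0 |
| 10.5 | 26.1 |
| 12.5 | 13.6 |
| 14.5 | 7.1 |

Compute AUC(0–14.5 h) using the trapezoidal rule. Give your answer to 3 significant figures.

Trapezoidal AUC_0→14.5:
  [0→1]: (0.0+485.2)/2 × 1 = 242.6
  [1→2.5]: (485.2+349.1)/2 × 1.5 = 625.725
  [2.5→8.5]: (349.1+50.0)/2 × 6 = 1197.3
  [8.5→10.5]: (50.0+26.1)/2 × 2 = 76.1
  [10.5→12.5]: (26.1+13.6)/2 × 2 = 39.7
  [12.5→14.5]: (13.6+7.1)/2 × 2 = 20.7
  Sum = 2202.125 ng/mL·h

AUC = 2200 ng/mL·h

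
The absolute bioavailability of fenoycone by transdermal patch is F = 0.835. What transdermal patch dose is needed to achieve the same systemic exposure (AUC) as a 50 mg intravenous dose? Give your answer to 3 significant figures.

D_transdermal = 59.9 mg

For equal systemic exposure: F × D_ev = D_iv
D_ev = D_iv / F = 50 / 0.835 = 59.8802 mg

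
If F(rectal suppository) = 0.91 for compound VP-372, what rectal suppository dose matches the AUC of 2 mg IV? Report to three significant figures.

D_rectal = 2.20 mg

For equal systemic exposure: F × D_ev = D_iv
D_ev = D_iv / F = 2 / 0.91 = 2.1978 mg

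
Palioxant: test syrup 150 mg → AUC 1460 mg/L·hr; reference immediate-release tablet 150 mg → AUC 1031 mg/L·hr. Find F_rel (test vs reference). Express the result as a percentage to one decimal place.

F_rel = (AUC_test/D_test) / (AUC_ref/D_ref)
      = (1460/150) / (1031/150)
      = 9.73333 / 6.87333 = 1.4161 = 141.61%

F_rel = 141.6%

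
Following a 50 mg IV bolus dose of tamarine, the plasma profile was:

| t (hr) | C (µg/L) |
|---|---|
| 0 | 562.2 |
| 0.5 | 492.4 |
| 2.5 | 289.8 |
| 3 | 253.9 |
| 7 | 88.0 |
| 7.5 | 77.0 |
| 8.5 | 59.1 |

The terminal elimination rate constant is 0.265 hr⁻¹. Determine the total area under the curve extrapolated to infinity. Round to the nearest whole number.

AUC = 2198 µg/L·hr

Trapezoidal AUC_0→8.5:
  [0→0.5]: (562.2+492.4)/2 × 0.5 = 263.65
  [0.5→2.5]: (492.4+289.8)/2 × 2 = 782.2
  [2.5→3]: (289.8+253.9)/2 × 0.5 = 135.925
  [3→7]: (253.9+88.0)/2 × 4 = 683.8
  [7→7.5]: (88.0+77.0)/2 × 0.5 = 41.25
  [7.5→8.5]: (77.0+59.1)/2 × 1 = 68.05
  Sum = 1974.875 µg/L·hr
Extrapolated tail: C_last / k_e = 59.1 / 0.265 = 223.019
AUC_0→∞ = 1974.875 + 223.019 = 2197.894 µg/L·hr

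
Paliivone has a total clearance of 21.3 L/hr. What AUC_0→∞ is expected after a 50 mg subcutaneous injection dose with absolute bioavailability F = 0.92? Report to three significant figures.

AUC = 2.16 mg/L·hr

AUC_0→∞ = F × Dose / CL
        = 0.92 × 50 / 21.3 = 2.15962 mg/L·hr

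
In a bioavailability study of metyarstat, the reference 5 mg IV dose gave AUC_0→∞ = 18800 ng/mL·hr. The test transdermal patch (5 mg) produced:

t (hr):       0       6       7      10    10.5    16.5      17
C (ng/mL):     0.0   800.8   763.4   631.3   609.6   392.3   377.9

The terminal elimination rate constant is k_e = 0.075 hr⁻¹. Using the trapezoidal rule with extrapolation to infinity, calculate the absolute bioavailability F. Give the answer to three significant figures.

F = 0.735

Trapezoidal AUC_0→17 (transdermal patch):
  [0→6]: (0.0+800.8)/2 × 6 = 2402.4
  [6→7]: (800.8+763.4)/2 × 1 = 782.1
  [7→10]: (763.4+631.3)/2 × 3 = 2092.05
  [10→10.5]: (631.3+609.6)/2 × 0.5 = 310.225
  [10.5→16.5]: (609.6+392.3)/2 × 6 = 3005.7
  [16.5→17]: (392.3+377.9)/2 × 0.5 = 192.55
  Sum = 8785.025 ng/mL·hr
Tail: C_last/k_e = 377.9/0.075 = 5038.667
AUC_0→∞ (transdermal patch) = 8785.025 + 5038.667 = 13823.692 ng/mL·hr
F = (AUC_ev/D_ev)/(AUC_iv/D_iv) = (13823.692/5)/(18800/5) = 2764.7384/3760 = 0.7353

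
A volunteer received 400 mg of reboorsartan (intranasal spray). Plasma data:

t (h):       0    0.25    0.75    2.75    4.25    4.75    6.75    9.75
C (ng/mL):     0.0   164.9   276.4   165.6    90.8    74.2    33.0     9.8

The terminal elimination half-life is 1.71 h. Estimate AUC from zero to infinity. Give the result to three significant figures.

AUC = 1000 ng/mL·h

Trapezoidal AUC_0→9.75:
  [0→0.25]: (0.0+164.9)/2 × 0.25 = 20.6125
  [0.25→0.75]: (164.9+276.4)/2 × 0.5 = 110.325
  [0.75→2.75]: (276.4+165.6)/2 × 2 = 442.0
  [2.75→4.25]: (165.6+90.8)/2 × 1.5 = 192.3
  [4.25→4.75]: (90.8+74.2)/2 × 0.5 = 41.25
  [4.75→6.75]: (74.2+33.0)/2 × 2 = 107.2
  [6.75→9.75]: (33.0+9.8)/2 × 3 = 64.2
  Sum = 977.8875 ng/mL·h
k_e = ln2 / t½ = 0.693147 / 1.71 = 0.4053 h^-1
Extrapolated tail: C_last / k_e = 9.8 / 0.4053 = 24.180
AUC_0→∞ = 977.8875 + 24.180 = 1002.0675 ng/mL·h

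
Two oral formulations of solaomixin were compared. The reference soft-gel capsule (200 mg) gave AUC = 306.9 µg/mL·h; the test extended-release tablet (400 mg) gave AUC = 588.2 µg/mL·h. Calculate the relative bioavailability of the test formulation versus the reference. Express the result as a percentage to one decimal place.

F_rel = 95.8%

F_rel = (AUC_test/D_test) / (AUC_ref/D_ref)
      = (588.2/400) / (306.9/200)
      = 1.4705 / 1.5345 = 0.9583 = 95.83%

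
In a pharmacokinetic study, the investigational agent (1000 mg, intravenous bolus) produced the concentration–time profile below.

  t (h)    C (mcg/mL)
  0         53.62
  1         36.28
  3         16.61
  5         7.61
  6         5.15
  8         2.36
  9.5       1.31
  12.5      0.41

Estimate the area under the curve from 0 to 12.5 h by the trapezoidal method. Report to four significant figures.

Trapezoidal AUC_0→12.5:
  [0→1]: (53.62+36.28)/2 × 1 = 44.95
  [1→3]: (36.28+16.61)/2 × 2 = 52.89
  [3→5]: (16.61+7.61)/2 × 2 = 24.22
  [5→6]: (7.61+5.15)/2 × 1 = 6.38
  [6→8]: (5.15+2.36)/2 × 2 = 7.51
  [8→9.5]: (2.36+1.31)/2 × 1.5 = 2.7525
  [9.5→12.5]: (1.31+0.41)/2 × 3 = 2.58
  Sum = 141.2825 mcg/mL·h

AUC = 141.3 mcg/mL·h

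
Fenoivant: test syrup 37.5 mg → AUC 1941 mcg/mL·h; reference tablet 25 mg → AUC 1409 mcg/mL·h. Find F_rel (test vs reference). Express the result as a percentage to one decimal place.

F_rel = (AUC_test/D_test) / (AUC_ref/D_ref)
      = (1941/37.5) / (1409/25)
      = 51.76 / 56.36 = 0.9184 = 91.84%

F_rel = 91.8%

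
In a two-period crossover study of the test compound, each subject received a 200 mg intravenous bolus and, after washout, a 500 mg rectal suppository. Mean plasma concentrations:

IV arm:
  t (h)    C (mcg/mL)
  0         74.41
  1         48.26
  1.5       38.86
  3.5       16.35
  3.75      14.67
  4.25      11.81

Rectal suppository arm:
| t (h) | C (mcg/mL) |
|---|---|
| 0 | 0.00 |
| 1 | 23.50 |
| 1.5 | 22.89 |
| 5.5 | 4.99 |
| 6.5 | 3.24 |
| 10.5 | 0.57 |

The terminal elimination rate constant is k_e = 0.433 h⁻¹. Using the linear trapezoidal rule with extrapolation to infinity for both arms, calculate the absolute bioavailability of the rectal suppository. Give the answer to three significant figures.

F = 0.209

Trapezoidal AUC_0→4.25 (IV):
  [0→1]: (74.41+48.26)/2 × 1 = 61.335
  [1→1.5]: (48.26+38.86)/2 × 0.5 = 21.78
  [1.5→3.5]: (38.86+16.35)/2 × 2 = 55.21
  [3.5→3.75]: (16.35+14.67)/2 × 0.25 = 3.8775
  [3.75→4.25]: (14.67+11.81)/2 × 0.5 = 6.62
  Sum = 148.8225 mcg/mL·h
IV tail: 11.81/0.433 = 27.275; AUC_iv,0→∞ = 148.8225 + 27.275 = 176.0975 mcg/mL·h
Trapezoidal AUC_0→10.5 (rectal suppository):
  [0→1]: (0.00+23.50)/2 × 1 = 11.75
  [1→1.5]: (23.50+22.89)/2 × 0.5 = 11.5975
  [1.5→5.5]: (22.89+4.99)/2 × 4 = 55.76
  [5.5→6.5]: (4.99+3.24)/2 × 1 = 4.115
  [6.5→10.5]: (3.24+0.57)/2 × 4 = 7.62
  Sum = 90.8425 mcg/mL·h
rectal suppository tail: 0.57/0.433 = 1.316; AUC_ev,0→∞ = 90.8425 + 1.316 = 92.1585 mcg/mL·h
F = (AUC_ev/D_ev)/(AUC_iv/D_iv) = (92.1585/500)/(176.0975/200) = 0.184317/0.8804875 = 0.2093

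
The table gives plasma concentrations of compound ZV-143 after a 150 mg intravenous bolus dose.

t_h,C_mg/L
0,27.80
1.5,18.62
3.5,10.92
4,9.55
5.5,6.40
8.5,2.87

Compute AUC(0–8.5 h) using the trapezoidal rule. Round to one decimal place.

AUC = 95.3 mg/L·h

Trapezoidal AUC_0→8.5:
  [0→1.5]: (27.80+18.62)/2 × 1.5 = 34.815
  [1.5→3.5]: (18.62+10.92)/2 × 2 = 29.54
  [3.5→4]: (10.92+9.55)/2 × 0.5 = 5.1175
  [4→5.5]: (9.55+6.40)/2 × 1.5 = 11.9625
  [5.5→8.5]: (6.40+2.87)/2 × 3 = 13.905
  Sum = 95.34 mg/L·h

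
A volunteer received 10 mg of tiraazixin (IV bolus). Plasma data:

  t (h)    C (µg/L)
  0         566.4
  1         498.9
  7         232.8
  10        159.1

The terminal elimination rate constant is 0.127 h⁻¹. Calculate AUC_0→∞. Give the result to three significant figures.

Trapezoidal AUC_0→10:
  [0→1]: (566.4+498.9)/2 × 1 = 532.65
  [1→7]: (498.9+232.8)/2 × 6 = 2195.1
  [7→10]: (232.8+159.1)/2 × 3 = 587.85
  Sum = 3315.6 µg/L·h
Extrapolated tail: C_last / k_e = 159.1 / 0.127 = 1252.756
AUC_0→∞ = 3315.6 + 1252.756 = 4568.356 µg/L·h

AUC = 4570 µg/L·h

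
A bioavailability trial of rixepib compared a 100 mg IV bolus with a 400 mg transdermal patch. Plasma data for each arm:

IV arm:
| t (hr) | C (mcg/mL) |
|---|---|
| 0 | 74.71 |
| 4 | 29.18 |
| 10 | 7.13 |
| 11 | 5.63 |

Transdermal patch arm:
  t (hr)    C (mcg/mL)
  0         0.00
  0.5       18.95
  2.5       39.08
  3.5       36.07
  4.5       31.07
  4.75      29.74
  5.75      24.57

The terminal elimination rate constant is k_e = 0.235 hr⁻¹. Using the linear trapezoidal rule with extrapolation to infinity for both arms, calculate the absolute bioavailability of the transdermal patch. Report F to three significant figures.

F = 0.197

Trapezoidal AUC_0→11 (IV):
  [0→4]: (74.71+29.18)/2 × 4 = 207.78
  [4→10]: (29.18+7.13)/2 × 6 = 108.93
  [10→11]: (7.13+5.63)/2 × 1 = 6.38
  Sum = 323.09 mcg/mL·hr
IV tail: 5.63/0.235 = 23.957; AUC_iv,0→∞ = 323.09 + 23.957 = 347.047 mcg/mL·hr
Trapezoidal AUC_0→5.75 (transdermal patch):
  [0→0.5]: (0.00+18.95)/2 × 0.5 = 4.7375
  [0.5→2.5]: (18.95+39.08)/2 × 2 = 58.03
  [2.5→3.5]: (39.08+36.07)/2 × 1 = 37.575
  [3.5→4.5]: (36.07+31.07)/2 × 1 = 33.57
  [4.5→4.75]: (31.07+29.74)/2 × 0.25 = 7.60125
  [4.75→5.75]: (29.74+24.57)/2 × 1 = 27.155
  Sum = 168.66875 mcg/mL·hr
transdermal patch tail: 24.57/0.235 = 104.553; AUC_ev,0→∞ = 168.66875 + 104.553 = 273.22175 mcg/mL·hr
F = (AUC_ev/D_ev)/(AUC_iv/D_iv) = (273.22175/400)/(347.047/100) = 0.683054/3.47047 = 0.1968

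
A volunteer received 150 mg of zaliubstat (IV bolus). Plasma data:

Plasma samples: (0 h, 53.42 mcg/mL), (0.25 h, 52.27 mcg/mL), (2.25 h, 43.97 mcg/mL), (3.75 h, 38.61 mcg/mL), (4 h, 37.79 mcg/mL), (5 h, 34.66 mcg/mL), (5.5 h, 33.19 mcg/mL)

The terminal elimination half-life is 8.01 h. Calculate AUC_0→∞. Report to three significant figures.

Trapezoidal AUC_0→5.5:
  [0→0.25]: (53.42+52.27)/2 × 0.25 = 13.21125
  [0.25→2.25]: (52.27+43.97)/2 × 2 = 96.24
  [2.25→3.75]: (43.97+38.61)/2 × 1.5 = 61.935
  [3.75→4]: (38.61+37.79)/2 × 0.25 = 9.55
  [4→5]: (37.79+34.66)/2 × 1 = 36.225
  [5→5.5]: (34.66+33.19)/2 × 0.5 = 16.9625
  Sum = 234.12375 mcg/mL·h
k_e = ln2 / t½ = 0.693147 / 8.01 = 0.0865 h^-1
Extrapolated tail: C_last / k_e = 33.19 / 0.0865 = 383.699
AUC_0→∞ = 234.12375 + 383.699 = 617.82275 mcg/mL·h

AUC = 618 mcg/mL·h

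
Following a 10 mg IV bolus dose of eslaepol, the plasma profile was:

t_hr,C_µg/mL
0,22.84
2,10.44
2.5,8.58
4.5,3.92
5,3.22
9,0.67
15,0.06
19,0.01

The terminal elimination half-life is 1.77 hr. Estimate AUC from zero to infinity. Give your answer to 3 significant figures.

AUC = 62.5 µg/mL·hr

Trapezoidal AUC_0→19:
  [0→2]: (22.84+10.44)/2 × 2 = 33.28
  [2→2.5]: (10.44+8.58)/2 × 0.5 = 4.755
  [2.5→4.5]: (8.58+3.92)/2 × 2 = 12.5
  [4.5→5]: (3.92+3.22)/2 × 0.5 = 1.785
  [5→9]: (3.22+0.67)/2 × 4 = 7.78
  [9→15]: (0.67+0.06)/2 × 6 = 2.19
  [15→19]: (0.06+0.01)/2 × 4 = 0.14
  Sum = 62.43 µg/mL·hr
k_e = ln2 / t½ = 0.693147 / 1.77 = 0.3916 hr^-1
Extrapolated tail: C_last / k_e = 0.01 / 0.3916 = 0.026
AUC_0→∞ = 62.43 + 0.026 = 62.456 µg/mL·hr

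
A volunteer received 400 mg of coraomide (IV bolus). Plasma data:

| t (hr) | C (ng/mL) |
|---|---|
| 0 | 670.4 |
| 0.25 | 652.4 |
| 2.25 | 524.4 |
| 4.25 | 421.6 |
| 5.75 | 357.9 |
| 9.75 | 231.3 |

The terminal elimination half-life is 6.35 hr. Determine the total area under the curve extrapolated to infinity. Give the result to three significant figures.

AUC = 6170 ng/mL·hr

Trapezoidal AUC_0→9.75:
  [0→0.25]: (670.4+652.4)/2 × 0.25 = 165.35
  [0.25→2.25]: (652.4+524.4)/2 × 2 = 1176.8
  [2.25→4.25]: (524.4+421.6)/2 × 2 = 946.0
  [4.25→5.75]: (421.6+357.9)/2 × 1.5 = 584.625
  [5.75→9.75]: (357.9+231.3)/2 × 4 = 1178.4
  Sum = 4051.175 ng/mL·hr
k_e = ln2 / t½ = 0.693147 / 6.35 = 0.1092 hr^-1
Extrapolated tail: C_last / k_e = 231.3 / 0.1092 = 2118.132
AUC_0→∞ = 4051.175 + 2118.132 = 6169.307 ng/mL·hr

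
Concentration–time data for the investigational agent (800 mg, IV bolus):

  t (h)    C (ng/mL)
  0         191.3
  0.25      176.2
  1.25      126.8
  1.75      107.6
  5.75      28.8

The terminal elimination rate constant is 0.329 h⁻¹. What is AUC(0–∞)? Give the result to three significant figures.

Trapezoidal AUC_0→5.75:
  [0→0.25]: (191.3+176.2)/2 × 0.25 = 45.9375
  [0.25→1.25]: (176.2+126.8)/2 × 1 = 151.5
  [1.25→1.75]: (126.8+107.6)/2 × 0.5 = 58.6
  [1.75→5.75]: (107.6+28.8)/2 × 4 = 272.8
  Sum = 528.8375 ng/mL·h
Extrapolated tail: C_last / k_e = 28.8 / 0.329 = 87.538
AUC_0→∞ = 528.8375 + 87.538 = 616.3755 ng/mL·h

AUC = 616 ng/mL·h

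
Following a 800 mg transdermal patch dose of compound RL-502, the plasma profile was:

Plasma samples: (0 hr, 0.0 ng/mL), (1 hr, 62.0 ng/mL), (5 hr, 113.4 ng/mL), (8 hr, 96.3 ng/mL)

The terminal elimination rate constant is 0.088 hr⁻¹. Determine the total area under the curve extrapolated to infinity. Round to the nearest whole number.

AUC = 1791 ng/mL·hr

Trapezoidal AUC_0→8:
  [0→1]: (0.0+62.0)/2 × 1 = 31.0
  [1→5]: (62.0+113.4)/2 × 4 = 350.8
  [5→8]: (113.4+96.3)/2 × 3 = 314.55
  Sum = 696.35 ng/mL·hr
Extrapolated tail: C_last / k_e = 96.3 / 0.088 = 1094.318
AUC_0→∞ = 696.35 + 1094.318 = 1790.668 ng/mL·hr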